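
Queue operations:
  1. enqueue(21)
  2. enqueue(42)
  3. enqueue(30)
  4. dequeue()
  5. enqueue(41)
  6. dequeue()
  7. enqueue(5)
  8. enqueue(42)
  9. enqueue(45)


enqueue(21) -> [21]
enqueue(42) -> [21, 42]
enqueue(30) -> [21, 42, 30]
dequeue()->21, [42, 30]
enqueue(41) -> [42, 30, 41]
dequeue()->42, [30, 41]
enqueue(5) -> [30, 41, 5]
enqueue(42) -> [30, 41, 5, 42]
enqueue(45) -> [30, 41, 5, 42, 45]

Final queue: [30, 41, 5, 42, 45]


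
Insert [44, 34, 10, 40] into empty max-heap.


Insert 44: [44]
Insert 34: [44, 34]
Insert 10: [44, 34, 10]
Insert 40: [44, 40, 10, 34]

Final heap: [44, 40, 10, 34]


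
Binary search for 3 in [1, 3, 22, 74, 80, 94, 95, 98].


Step 1: lo=0, hi=7, mid=3, val=74
Step 2: lo=0, hi=2, mid=1, val=3

Found at index 1


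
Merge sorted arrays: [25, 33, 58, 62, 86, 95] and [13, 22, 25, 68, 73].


Take 13 from B
Take 22 from B
Take 25 from A
Take 25 from B
Take 33 from A
Take 58 from A
Take 62 from A
Take 68 from B
Take 73 from B

Merged: [13, 22, 25, 25, 33, 58, 62, 68, 73, 86, 95]


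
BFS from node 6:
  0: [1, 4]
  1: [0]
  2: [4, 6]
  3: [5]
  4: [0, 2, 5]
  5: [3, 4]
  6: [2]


Visit 6, enqueue [2]
Visit 2, enqueue [4]
Visit 4, enqueue [0, 5]
Visit 0, enqueue [1]
Visit 5, enqueue [3]
Visit 1, enqueue []
Visit 3, enqueue []

BFS order: [6, 2, 4, 0, 5, 1, 3]


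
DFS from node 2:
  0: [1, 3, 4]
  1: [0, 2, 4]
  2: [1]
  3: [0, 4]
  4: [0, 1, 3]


Visit 2, push [1]
Visit 1, push [4, 0]
Visit 0, push [4, 3]
Visit 3, push [4]
Visit 4, push []

DFS order: [2, 1, 0, 3, 4]


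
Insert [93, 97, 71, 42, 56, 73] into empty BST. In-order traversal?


Insert 93: root
Insert 97: R from 93
Insert 71: L from 93
Insert 42: L from 93 -> L from 71
Insert 56: L from 93 -> L from 71 -> R from 42
Insert 73: L from 93 -> R from 71

In-order: [42, 56, 71, 73, 93, 97]


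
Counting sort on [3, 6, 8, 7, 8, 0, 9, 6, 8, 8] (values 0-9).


Input: [3, 6, 8, 7, 8, 0, 9, 6, 8, 8]
Counts: [1, 0, 0, 1, 0, 0, 2, 1, 4, 1]

Sorted: [0, 3, 6, 6, 7, 8, 8, 8, 8, 9]


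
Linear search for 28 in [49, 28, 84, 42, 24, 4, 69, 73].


i=0: 49!=28
i=1: 28==28 found!

Found at 1, 2 comps


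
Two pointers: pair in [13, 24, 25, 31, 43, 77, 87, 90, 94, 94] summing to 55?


lo=0(13)+hi=9(94)=107
lo=0(13)+hi=8(94)=107
lo=0(13)+hi=7(90)=103
lo=0(13)+hi=6(87)=100
lo=0(13)+hi=5(77)=90
lo=0(13)+hi=4(43)=56
lo=0(13)+hi=3(31)=44
lo=1(24)+hi=3(31)=55

Yes: 24+31=55


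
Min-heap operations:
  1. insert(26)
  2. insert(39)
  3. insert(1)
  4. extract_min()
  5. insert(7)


insert(26) -> [26]
insert(39) -> [26, 39]
insert(1) -> [1, 39, 26]
extract_min()->1, [26, 39]
insert(7) -> [7, 39, 26]

Final heap: [7, 39, 26]


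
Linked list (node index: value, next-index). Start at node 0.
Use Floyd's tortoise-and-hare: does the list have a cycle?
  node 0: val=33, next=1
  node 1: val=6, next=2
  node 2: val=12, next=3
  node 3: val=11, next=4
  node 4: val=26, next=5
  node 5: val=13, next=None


Floyd's tortoise (slow, +1) and hare (fast, +2):
  init: slow=0, fast=0
  step 1: slow=1, fast=2
  step 2: slow=2, fast=4
  step 3: fast 4->5->None, no cycle

Cycle: no


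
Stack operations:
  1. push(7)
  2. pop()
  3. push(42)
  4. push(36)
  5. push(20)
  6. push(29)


push(7) -> [7]
pop()->7, []
push(42) -> [42]
push(36) -> [42, 36]
push(20) -> [42, 36, 20]
push(29) -> [42, 36, 20, 29]

Final stack: [42, 36, 20, 29]


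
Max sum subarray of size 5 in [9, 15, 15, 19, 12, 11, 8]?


[0:5]: 70
[1:6]: 72
[2:7]: 65

Max: 72 at [1:6]


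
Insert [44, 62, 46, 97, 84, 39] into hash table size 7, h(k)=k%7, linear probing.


Insert 44: h=2 -> slot 2
Insert 62: h=6 -> slot 6
Insert 46: h=4 -> slot 4
Insert 97: h=6, 1 probes -> slot 0
Insert 84: h=0, 1 probes -> slot 1
Insert 39: h=4, 1 probes -> slot 5

Table: [97, 84, 44, None, 46, 39, 62]


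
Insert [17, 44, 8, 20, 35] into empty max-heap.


Insert 17: [17]
Insert 44: [44, 17]
Insert 8: [44, 17, 8]
Insert 20: [44, 20, 8, 17]
Insert 35: [44, 35, 8, 17, 20]

Final heap: [44, 35, 8, 17, 20]


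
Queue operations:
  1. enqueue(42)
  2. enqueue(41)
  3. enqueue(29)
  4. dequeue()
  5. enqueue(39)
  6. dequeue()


enqueue(42) -> [42]
enqueue(41) -> [42, 41]
enqueue(29) -> [42, 41, 29]
dequeue()->42, [41, 29]
enqueue(39) -> [41, 29, 39]
dequeue()->41, [29, 39]

Final queue: [29, 39]


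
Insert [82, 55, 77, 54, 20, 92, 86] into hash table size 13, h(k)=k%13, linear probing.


Insert 82: h=4 -> slot 4
Insert 55: h=3 -> slot 3
Insert 77: h=12 -> slot 12
Insert 54: h=2 -> slot 2
Insert 20: h=7 -> slot 7
Insert 92: h=1 -> slot 1
Insert 86: h=8 -> slot 8

Table: [None, 92, 54, 55, 82, None, None, 20, 86, None, None, None, 77]


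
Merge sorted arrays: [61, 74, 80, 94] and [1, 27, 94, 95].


Take 1 from B
Take 27 from B
Take 61 from A
Take 74 from A
Take 80 from A
Take 94 from A

Merged: [1, 27, 61, 74, 80, 94, 94, 95]


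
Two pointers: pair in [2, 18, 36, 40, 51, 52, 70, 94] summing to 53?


lo=0(2)+hi=7(94)=96
lo=0(2)+hi=6(70)=72
lo=0(2)+hi=5(52)=54
lo=0(2)+hi=4(51)=53

Yes: 2+51=53


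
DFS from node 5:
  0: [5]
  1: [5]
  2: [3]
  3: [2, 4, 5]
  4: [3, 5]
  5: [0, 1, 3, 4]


Visit 5, push [4, 3, 1, 0]
Visit 0, push []
Visit 1, push []
Visit 3, push [4, 2]
Visit 2, push []
Visit 4, push []

DFS order: [5, 0, 1, 3, 2, 4]


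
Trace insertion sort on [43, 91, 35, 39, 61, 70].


Initial: [43, 91, 35, 39, 61, 70]
Insert 91: [43, 91, 35, 39, 61, 70]
Insert 35: [35, 43, 91, 39, 61, 70]
Insert 39: [35, 39, 43, 91, 61, 70]
Insert 61: [35, 39, 43, 61, 91, 70]
Insert 70: [35, 39, 43, 61, 70, 91]

Sorted: [35, 39, 43, 61, 70, 91]


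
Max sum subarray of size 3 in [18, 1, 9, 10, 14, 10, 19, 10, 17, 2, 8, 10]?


[0:3]: 28
[1:4]: 20
[2:5]: 33
[3:6]: 34
[4:7]: 43
[5:8]: 39
[6:9]: 46
[7:10]: 29
[8:11]: 27
[9:12]: 20

Max: 46 at [6:9]


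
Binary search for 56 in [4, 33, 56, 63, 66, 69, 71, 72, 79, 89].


Step 1: lo=0, hi=9, mid=4, val=66
Step 2: lo=0, hi=3, mid=1, val=33
Step 3: lo=2, hi=3, mid=2, val=56

Found at index 2


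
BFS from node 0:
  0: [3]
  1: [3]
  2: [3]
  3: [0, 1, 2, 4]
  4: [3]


Visit 0, enqueue [3]
Visit 3, enqueue [1, 2, 4]
Visit 1, enqueue []
Visit 2, enqueue []
Visit 4, enqueue []

BFS order: [0, 3, 1, 2, 4]


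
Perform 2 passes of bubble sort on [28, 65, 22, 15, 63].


Initial: [28, 65, 22, 15, 63]
Pass 1: [28, 22, 15, 63, 65] (3 swaps)
Pass 2: [22, 15, 28, 63, 65] (2 swaps)

After 2 passes: [22, 15, 28, 63, 65]


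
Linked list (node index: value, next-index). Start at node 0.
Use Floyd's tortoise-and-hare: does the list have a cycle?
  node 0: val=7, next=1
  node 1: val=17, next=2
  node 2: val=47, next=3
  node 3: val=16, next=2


Floyd's tortoise (slow, +1) and hare (fast, +2):
  init: slow=0, fast=0
  step 1: slow=1, fast=2
  step 2: slow=2, fast=2
  slow == fast at node 2: cycle detected

Cycle: yes


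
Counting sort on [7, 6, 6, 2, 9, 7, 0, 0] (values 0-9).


Input: [7, 6, 6, 2, 9, 7, 0, 0]
Counts: [2, 0, 1, 0, 0, 0, 2, 2, 0, 1]

Sorted: [0, 0, 2, 6, 6, 7, 7, 9]


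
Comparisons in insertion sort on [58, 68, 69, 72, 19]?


Algorithm: insertion sort
Input: [58, 68, 69, 72, 19]
Sorted: [19, 58, 68, 69, 72]

7


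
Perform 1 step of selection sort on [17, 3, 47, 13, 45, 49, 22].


Initial: [17, 3, 47, 13, 45, 49, 22]
Step 1: min=3 at 1
  Swap: [3, 17, 47, 13, 45, 49, 22]

After 1 step: [3, 17, 47, 13, 45, 49, 22]


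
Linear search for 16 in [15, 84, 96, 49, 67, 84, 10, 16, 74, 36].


i=0: 15!=16
i=1: 84!=16
i=2: 96!=16
i=3: 49!=16
i=4: 67!=16
i=5: 84!=16
i=6: 10!=16
i=7: 16==16 found!

Found at 7, 8 comps


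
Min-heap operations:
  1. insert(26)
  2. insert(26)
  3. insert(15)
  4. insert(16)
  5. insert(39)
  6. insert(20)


insert(26) -> [26]
insert(26) -> [26, 26]
insert(15) -> [15, 26, 26]
insert(16) -> [15, 16, 26, 26]
insert(39) -> [15, 16, 26, 26, 39]
insert(20) -> [15, 16, 20, 26, 39, 26]

Final heap: [15, 16, 20, 26, 39, 26]


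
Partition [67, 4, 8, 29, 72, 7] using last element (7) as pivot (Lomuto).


Pivot: 7
  4 <= 7: swap -> [4, 67, 8, 29, 72, 7]
Place pivot at 1: [4, 7, 8, 29, 72, 67]

Partitioned: [4, 7, 8, 29, 72, 67]


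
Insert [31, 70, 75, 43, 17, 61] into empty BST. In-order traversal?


Insert 31: root
Insert 70: R from 31
Insert 75: R from 31 -> R from 70
Insert 43: R from 31 -> L from 70
Insert 17: L from 31
Insert 61: R from 31 -> L from 70 -> R from 43

In-order: [17, 31, 43, 61, 70, 75]


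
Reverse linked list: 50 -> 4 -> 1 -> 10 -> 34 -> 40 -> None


Step 1: curr=50, set curr.next=prev(None) | reversed so far: 50
Step 2: curr=4, set curr.next=prev(50) | reversed so far: 4 -> 50
Step 3: curr=1, set curr.next=prev(4) | reversed so far: 1 -> 4 -> 50
Step 4: curr=10, set curr.next=prev(1) | reversed so far: 10 -> 1 -> 4 -> 50
Step 5: curr=34, set curr.next=prev(10) | reversed so far: 34 -> 10 -> 1 -> 4 -> 50
Step 6: curr=40, set curr.next=prev(34) | reversed so far: 40 -> 34 -> 10 -> 1 -> 4 -> 50

40 -> 34 -> 10 -> 1 -> 4 -> 50 -> None


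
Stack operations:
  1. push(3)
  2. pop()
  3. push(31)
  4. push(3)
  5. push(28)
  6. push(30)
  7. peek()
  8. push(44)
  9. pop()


push(3) -> [3]
pop()->3, []
push(31) -> [31]
push(3) -> [31, 3]
push(28) -> [31, 3, 28]
push(30) -> [31, 3, 28, 30]
peek()->30
push(44) -> [31, 3, 28, 30, 44]
pop()->44, [31, 3, 28, 30]

Final stack: [31, 3, 28, 30]


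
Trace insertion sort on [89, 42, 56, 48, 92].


Initial: [89, 42, 56, 48, 92]
Insert 42: [42, 89, 56, 48, 92]
Insert 56: [42, 56, 89, 48, 92]
Insert 48: [42, 48, 56, 89, 92]
Insert 92: [42, 48, 56, 89, 92]

Sorted: [42, 48, 56, 89, 92]


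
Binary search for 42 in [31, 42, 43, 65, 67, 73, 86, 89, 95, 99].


Step 1: lo=0, hi=9, mid=4, val=67
Step 2: lo=0, hi=3, mid=1, val=42

Found at index 1


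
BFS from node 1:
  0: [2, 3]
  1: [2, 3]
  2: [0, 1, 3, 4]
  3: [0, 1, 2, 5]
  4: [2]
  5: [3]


Visit 1, enqueue [2, 3]
Visit 2, enqueue [0, 4]
Visit 3, enqueue [5]
Visit 0, enqueue []
Visit 4, enqueue []
Visit 5, enqueue []

BFS order: [1, 2, 3, 0, 4, 5]


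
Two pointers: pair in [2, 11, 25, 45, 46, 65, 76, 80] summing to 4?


lo=0(2)+hi=7(80)=82
lo=0(2)+hi=6(76)=78
lo=0(2)+hi=5(65)=67
lo=0(2)+hi=4(46)=48
lo=0(2)+hi=3(45)=47
lo=0(2)+hi=2(25)=27
lo=0(2)+hi=1(11)=13

No pair found


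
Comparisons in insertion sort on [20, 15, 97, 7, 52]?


Algorithm: insertion sort
Input: [20, 15, 97, 7, 52]
Sorted: [7, 15, 20, 52, 97]

7


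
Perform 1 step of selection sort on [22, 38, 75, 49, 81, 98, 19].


Initial: [22, 38, 75, 49, 81, 98, 19]
Step 1: min=19 at 6
  Swap: [19, 38, 75, 49, 81, 98, 22]

After 1 step: [19, 38, 75, 49, 81, 98, 22]


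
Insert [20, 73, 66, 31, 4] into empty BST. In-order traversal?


Insert 20: root
Insert 73: R from 20
Insert 66: R from 20 -> L from 73
Insert 31: R from 20 -> L from 73 -> L from 66
Insert 4: L from 20

In-order: [4, 20, 31, 66, 73]


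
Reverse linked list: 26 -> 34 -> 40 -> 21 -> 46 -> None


Step 1: curr=26, set curr.next=prev(None) | reversed so far: 26
Step 2: curr=34, set curr.next=prev(26) | reversed so far: 34 -> 26
Step 3: curr=40, set curr.next=prev(34) | reversed so far: 40 -> 34 -> 26
Step 4: curr=21, set curr.next=prev(40) | reversed so far: 21 -> 40 -> 34 -> 26
Step 5: curr=46, set curr.next=prev(21) | reversed so far: 46 -> 21 -> 40 -> 34 -> 26

46 -> 21 -> 40 -> 34 -> 26 -> None


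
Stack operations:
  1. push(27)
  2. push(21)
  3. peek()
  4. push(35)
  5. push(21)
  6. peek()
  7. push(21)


push(27) -> [27]
push(21) -> [27, 21]
peek()->21
push(35) -> [27, 21, 35]
push(21) -> [27, 21, 35, 21]
peek()->21
push(21) -> [27, 21, 35, 21, 21]

Final stack: [27, 21, 35, 21, 21]


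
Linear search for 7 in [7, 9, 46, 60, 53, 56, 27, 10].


i=0: 7==7 found!

Found at 0, 1 comps


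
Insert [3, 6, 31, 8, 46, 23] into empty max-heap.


Insert 3: [3]
Insert 6: [6, 3]
Insert 31: [31, 3, 6]
Insert 8: [31, 8, 6, 3]
Insert 46: [46, 31, 6, 3, 8]
Insert 23: [46, 31, 23, 3, 8, 6]

Final heap: [46, 31, 23, 3, 8, 6]


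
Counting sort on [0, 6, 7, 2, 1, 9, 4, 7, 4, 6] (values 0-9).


Input: [0, 6, 7, 2, 1, 9, 4, 7, 4, 6]
Counts: [1, 1, 1, 0, 2, 0, 2, 2, 0, 1]

Sorted: [0, 1, 2, 4, 4, 6, 6, 7, 7, 9]


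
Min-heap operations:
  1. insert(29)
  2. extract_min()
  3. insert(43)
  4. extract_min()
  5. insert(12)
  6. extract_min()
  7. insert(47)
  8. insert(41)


insert(29) -> [29]
extract_min()->29, []
insert(43) -> [43]
extract_min()->43, []
insert(12) -> [12]
extract_min()->12, []
insert(47) -> [47]
insert(41) -> [41, 47]

Final heap: [41, 47]


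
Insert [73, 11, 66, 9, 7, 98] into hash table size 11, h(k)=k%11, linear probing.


Insert 73: h=7 -> slot 7
Insert 11: h=0 -> slot 0
Insert 66: h=0, 1 probes -> slot 1
Insert 9: h=9 -> slot 9
Insert 7: h=7, 1 probes -> slot 8
Insert 98: h=10 -> slot 10

Table: [11, 66, None, None, None, None, None, 73, 7, 9, 98]


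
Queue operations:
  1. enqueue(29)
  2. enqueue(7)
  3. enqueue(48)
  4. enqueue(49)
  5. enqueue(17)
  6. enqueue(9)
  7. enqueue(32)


enqueue(29) -> [29]
enqueue(7) -> [29, 7]
enqueue(48) -> [29, 7, 48]
enqueue(49) -> [29, 7, 48, 49]
enqueue(17) -> [29, 7, 48, 49, 17]
enqueue(9) -> [29, 7, 48, 49, 17, 9]
enqueue(32) -> [29, 7, 48, 49, 17, 9, 32]

Final queue: [29, 7, 48, 49, 17, 9, 32]


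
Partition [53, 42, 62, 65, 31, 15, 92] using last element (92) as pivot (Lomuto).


Pivot: 92
  53 <= 92: advance i (no swap)
  42 <= 92: advance i (no swap)
  62 <= 92: advance i (no swap)
  65 <= 92: advance i (no swap)
  31 <= 92: advance i (no swap)
  15 <= 92: advance i (no swap)
Place pivot at 6: [53, 42, 62, 65, 31, 15, 92]

Partitioned: [53, 42, 62, 65, 31, 15, 92]


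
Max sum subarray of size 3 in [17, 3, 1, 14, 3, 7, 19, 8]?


[0:3]: 21
[1:4]: 18
[2:5]: 18
[3:6]: 24
[4:7]: 29
[5:8]: 34

Max: 34 at [5:8]


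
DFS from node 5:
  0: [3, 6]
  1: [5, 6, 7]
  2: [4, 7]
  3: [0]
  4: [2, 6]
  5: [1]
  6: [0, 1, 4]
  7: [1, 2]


Visit 5, push [1]
Visit 1, push [7, 6]
Visit 6, push [4, 0]
Visit 0, push [3]
Visit 3, push []
Visit 4, push [2]
Visit 2, push [7]
Visit 7, push []

DFS order: [5, 1, 6, 0, 3, 4, 2, 7]


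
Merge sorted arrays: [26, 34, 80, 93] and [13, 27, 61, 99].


Take 13 from B
Take 26 from A
Take 27 from B
Take 34 from A
Take 61 from B
Take 80 from A
Take 93 from A

Merged: [13, 26, 27, 34, 61, 80, 93, 99]


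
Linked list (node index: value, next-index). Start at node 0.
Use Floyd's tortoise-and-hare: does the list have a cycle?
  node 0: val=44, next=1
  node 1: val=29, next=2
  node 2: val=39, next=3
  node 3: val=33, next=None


Floyd's tortoise (slow, +1) and hare (fast, +2):
  init: slow=0, fast=0
  step 1: slow=1, fast=2
  step 2: fast 2->3->None, no cycle

Cycle: no


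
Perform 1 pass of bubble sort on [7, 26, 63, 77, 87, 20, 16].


Initial: [7, 26, 63, 77, 87, 20, 16]
Pass 1: [7, 26, 63, 77, 20, 16, 87] (2 swaps)

After 1 pass: [7, 26, 63, 77, 20, 16, 87]


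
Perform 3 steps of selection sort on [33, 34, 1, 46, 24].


Initial: [33, 34, 1, 46, 24]
Step 1: min=1 at 2
  Swap: [1, 34, 33, 46, 24]
Step 2: min=24 at 4
  Swap: [1, 24, 33, 46, 34]
Step 3: min=33 at 2
  Swap: [1, 24, 33, 46, 34]

After 3 steps: [1, 24, 33, 46, 34]


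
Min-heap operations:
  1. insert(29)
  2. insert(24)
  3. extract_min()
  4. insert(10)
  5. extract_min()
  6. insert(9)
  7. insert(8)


insert(29) -> [29]
insert(24) -> [24, 29]
extract_min()->24, [29]
insert(10) -> [10, 29]
extract_min()->10, [29]
insert(9) -> [9, 29]
insert(8) -> [8, 29, 9]

Final heap: [8, 29, 9]


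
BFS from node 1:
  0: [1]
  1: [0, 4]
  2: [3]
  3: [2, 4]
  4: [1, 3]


Visit 1, enqueue [0, 4]
Visit 0, enqueue []
Visit 4, enqueue [3]
Visit 3, enqueue [2]
Visit 2, enqueue []

BFS order: [1, 0, 4, 3, 2]


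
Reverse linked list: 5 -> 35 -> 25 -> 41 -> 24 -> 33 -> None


Step 1: curr=5, set curr.next=prev(None) | reversed so far: 5
Step 2: curr=35, set curr.next=prev(5) | reversed so far: 35 -> 5
Step 3: curr=25, set curr.next=prev(35) | reversed so far: 25 -> 35 -> 5
Step 4: curr=41, set curr.next=prev(25) | reversed so far: 41 -> 25 -> 35 -> 5
Step 5: curr=24, set curr.next=prev(41) | reversed so far: 24 -> 41 -> 25 -> 35 -> 5
Step 6: curr=33, set curr.next=prev(24) | reversed so far: 33 -> 24 -> 41 -> 25 -> 35 -> 5

33 -> 24 -> 41 -> 25 -> 35 -> 5 -> None


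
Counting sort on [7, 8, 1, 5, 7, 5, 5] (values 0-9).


Input: [7, 8, 1, 5, 7, 5, 5]
Counts: [0, 1, 0, 0, 0, 3, 0, 2, 1, 0]

Sorted: [1, 5, 5, 5, 7, 7, 8]


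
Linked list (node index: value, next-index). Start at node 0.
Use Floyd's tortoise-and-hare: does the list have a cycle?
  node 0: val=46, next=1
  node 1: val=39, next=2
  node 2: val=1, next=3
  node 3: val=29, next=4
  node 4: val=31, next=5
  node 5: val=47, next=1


Floyd's tortoise (slow, +1) and hare (fast, +2):
  init: slow=0, fast=0
  step 1: slow=1, fast=2
  step 2: slow=2, fast=4
  step 3: slow=3, fast=1
  step 4: slow=4, fast=3
  step 5: slow=5, fast=5
  slow == fast at node 5: cycle detected

Cycle: yes


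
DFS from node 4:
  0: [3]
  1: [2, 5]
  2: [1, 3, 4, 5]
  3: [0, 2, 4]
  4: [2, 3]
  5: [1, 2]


Visit 4, push [3, 2]
Visit 2, push [5, 3, 1]
Visit 1, push [5]
Visit 5, push []
Visit 3, push [0]
Visit 0, push []

DFS order: [4, 2, 1, 5, 3, 0]


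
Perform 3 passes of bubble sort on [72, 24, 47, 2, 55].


Initial: [72, 24, 47, 2, 55]
Pass 1: [24, 47, 2, 55, 72] (4 swaps)
Pass 2: [24, 2, 47, 55, 72] (1 swaps)
Pass 3: [2, 24, 47, 55, 72] (1 swaps)

After 3 passes: [2, 24, 47, 55, 72]


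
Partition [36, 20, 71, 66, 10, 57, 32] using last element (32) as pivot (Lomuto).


Pivot: 32
  20 <= 32: swap -> [20, 36, 71, 66, 10, 57, 32]
  10 <= 32: swap -> [20, 10, 71, 66, 36, 57, 32]
Place pivot at 2: [20, 10, 32, 66, 36, 57, 71]

Partitioned: [20, 10, 32, 66, 36, 57, 71]


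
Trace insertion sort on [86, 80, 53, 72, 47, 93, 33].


Initial: [86, 80, 53, 72, 47, 93, 33]
Insert 80: [80, 86, 53, 72, 47, 93, 33]
Insert 53: [53, 80, 86, 72, 47, 93, 33]
Insert 72: [53, 72, 80, 86, 47, 93, 33]
Insert 47: [47, 53, 72, 80, 86, 93, 33]
Insert 93: [47, 53, 72, 80, 86, 93, 33]
Insert 33: [33, 47, 53, 72, 80, 86, 93]

Sorted: [33, 47, 53, 72, 80, 86, 93]


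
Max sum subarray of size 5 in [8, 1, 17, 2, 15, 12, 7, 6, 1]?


[0:5]: 43
[1:6]: 47
[2:7]: 53
[3:8]: 42
[4:9]: 41

Max: 53 at [2:7]


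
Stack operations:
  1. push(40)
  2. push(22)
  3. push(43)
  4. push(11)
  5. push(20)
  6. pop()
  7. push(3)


push(40) -> [40]
push(22) -> [40, 22]
push(43) -> [40, 22, 43]
push(11) -> [40, 22, 43, 11]
push(20) -> [40, 22, 43, 11, 20]
pop()->20, [40, 22, 43, 11]
push(3) -> [40, 22, 43, 11, 3]

Final stack: [40, 22, 43, 11, 3]


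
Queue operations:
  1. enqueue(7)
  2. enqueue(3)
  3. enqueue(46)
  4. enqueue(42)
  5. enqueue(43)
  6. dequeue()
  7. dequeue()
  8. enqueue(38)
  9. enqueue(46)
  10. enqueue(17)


enqueue(7) -> [7]
enqueue(3) -> [7, 3]
enqueue(46) -> [7, 3, 46]
enqueue(42) -> [7, 3, 46, 42]
enqueue(43) -> [7, 3, 46, 42, 43]
dequeue()->7, [3, 46, 42, 43]
dequeue()->3, [46, 42, 43]
enqueue(38) -> [46, 42, 43, 38]
enqueue(46) -> [46, 42, 43, 38, 46]
enqueue(17) -> [46, 42, 43, 38, 46, 17]

Final queue: [46, 42, 43, 38, 46, 17]


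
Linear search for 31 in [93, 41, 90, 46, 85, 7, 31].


i=0: 93!=31
i=1: 41!=31
i=2: 90!=31
i=3: 46!=31
i=4: 85!=31
i=5: 7!=31
i=6: 31==31 found!

Found at 6, 7 comps


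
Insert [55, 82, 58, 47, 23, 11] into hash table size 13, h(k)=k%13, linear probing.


Insert 55: h=3 -> slot 3
Insert 82: h=4 -> slot 4
Insert 58: h=6 -> slot 6
Insert 47: h=8 -> slot 8
Insert 23: h=10 -> slot 10
Insert 11: h=11 -> slot 11

Table: [None, None, None, 55, 82, None, 58, None, 47, None, 23, 11, None]


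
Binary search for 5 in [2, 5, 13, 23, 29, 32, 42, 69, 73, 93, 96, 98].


Step 1: lo=0, hi=11, mid=5, val=32
Step 2: lo=0, hi=4, mid=2, val=13
Step 3: lo=0, hi=1, mid=0, val=2
Step 4: lo=1, hi=1, mid=1, val=5

Found at index 1


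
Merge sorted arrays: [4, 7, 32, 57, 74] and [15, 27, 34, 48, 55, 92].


Take 4 from A
Take 7 from A
Take 15 from B
Take 27 from B
Take 32 from A
Take 34 from B
Take 48 from B
Take 55 from B
Take 57 from A
Take 74 from A

Merged: [4, 7, 15, 27, 32, 34, 48, 55, 57, 74, 92]


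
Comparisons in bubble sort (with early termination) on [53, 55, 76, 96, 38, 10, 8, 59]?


Algorithm: bubble sort (with early termination)
Input: [53, 55, 76, 96, 38, 10, 8, 59]
Sorted: [8, 10, 38, 53, 55, 59, 76, 96]

28


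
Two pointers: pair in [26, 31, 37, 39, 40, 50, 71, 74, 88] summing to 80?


lo=0(26)+hi=8(88)=114
lo=0(26)+hi=7(74)=100
lo=0(26)+hi=6(71)=97
lo=0(26)+hi=5(50)=76
lo=1(31)+hi=5(50)=81
lo=1(31)+hi=4(40)=71
lo=2(37)+hi=4(40)=77
lo=3(39)+hi=4(40)=79

No pair found


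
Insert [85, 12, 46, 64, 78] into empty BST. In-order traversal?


Insert 85: root
Insert 12: L from 85
Insert 46: L from 85 -> R from 12
Insert 64: L from 85 -> R from 12 -> R from 46
Insert 78: L from 85 -> R from 12 -> R from 46 -> R from 64

In-order: [12, 46, 64, 78, 85]


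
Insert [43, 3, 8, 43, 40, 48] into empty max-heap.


Insert 43: [43]
Insert 3: [43, 3]
Insert 8: [43, 3, 8]
Insert 43: [43, 43, 8, 3]
Insert 40: [43, 43, 8, 3, 40]
Insert 48: [48, 43, 43, 3, 40, 8]

Final heap: [48, 43, 43, 3, 40, 8]


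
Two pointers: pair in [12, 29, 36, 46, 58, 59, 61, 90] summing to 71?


lo=0(12)+hi=7(90)=102
lo=0(12)+hi=6(61)=73
lo=0(12)+hi=5(59)=71

Yes: 12+59=71


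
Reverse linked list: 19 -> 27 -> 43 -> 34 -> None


Step 1: curr=19, set curr.next=prev(None) | reversed so far: 19
Step 2: curr=27, set curr.next=prev(19) | reversed so far: 27 -> 19
Step 3: curr=43, set curr.next=prev(27) | reversed so far: 43 -> 27 -> 19
Step 4: curr=34, set curr.next=prev(43) | reversed so far: 34 -> 43 -> 27 -> 19

34 -> 43 -> 27 -> 19 -> None


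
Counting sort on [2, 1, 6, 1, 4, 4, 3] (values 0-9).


Input: [2, 1, 6, 1, 4, 4, 3]
Counts: [0, 2, 1, 1, 2, 0, 1, 0, 0, 0]

Sorted: [1, 1, 2, 3, 4, 4, 6]


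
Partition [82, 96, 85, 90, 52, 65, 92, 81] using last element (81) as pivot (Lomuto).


Pivot: 81
  52 <= 81: swap -> [52, 96, 85, 90, 82, 65, 92, 81]
  65 <= 81: swap -> [52, 65, 85, 90, 82, 96, 92, 81]
Place pivot at 2: [52, 65, 81, 90, 82, 96, 92, 85]

Partitioned: [52, 65, 81, 90, 82, 96, 92, 85]


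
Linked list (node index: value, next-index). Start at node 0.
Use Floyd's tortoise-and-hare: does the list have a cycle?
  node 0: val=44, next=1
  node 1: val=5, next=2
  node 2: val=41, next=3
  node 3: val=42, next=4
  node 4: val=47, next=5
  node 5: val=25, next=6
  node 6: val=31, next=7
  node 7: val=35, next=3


Floyd's tortoise (slow, +1) and hare (fast, +2):
  init: slow=0, fast=0
  step 1: slow=1, fast=2
  step 2: slow=2, fast=4
  step 3: slow=3, fast=6
  step 4: slow=4, fast=3
  step 5: slow=5, fast=5
  slow == fast at node 5: cycle detected

Cycle: yes


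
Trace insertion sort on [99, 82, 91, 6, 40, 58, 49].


Initial: [99, 82, 91, 6, 40, 58, 49]
Insert 82: [82, 99, 91, 6, 40, 58, 49]
Insert 91: [82, 91, 99, 6, 40, 58, 49]
Insert 6: [6, 82, 91, 99, 40, 58, 49]
Insert 40: [6, 40, 82, 91, 99, 58, 49]
Insert 58: [6, 40, 58, 82, 91, 99, 49]
Insert 49: [6, 40, 49, 58, 82, 91, 99]

Sorted: [6, 40, 49, 58, 82, 91, 99]


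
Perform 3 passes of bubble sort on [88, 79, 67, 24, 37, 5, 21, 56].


Initial: [88, 79, 67, 24, 37, 5, 21, 56]
Pass 1: [79, 67, 24, 37, 5, 21, 56, 88] (7 swaps)
Pass 2: [67, 24, 37, 5, 21, 56, 79, 88] (6 swaps)
Pass 3: [24, 37, 5, 21, 56, 67, 79, 88] (5 swaps)

After 3 passes: [24, 37, 5, 21, 56, 67, 79, 88]


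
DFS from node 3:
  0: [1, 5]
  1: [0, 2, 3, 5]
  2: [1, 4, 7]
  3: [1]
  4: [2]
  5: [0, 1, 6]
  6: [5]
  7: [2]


Visit 3, push [1]
Visit 1, push [5, 2, 0]
Visit 0, push [5]
Visit 5, push [6]
Visit 6, push []
Visit 2, push [7, 4]
Visit 4, push []
Visit 7, push []

DFS order: [3, 1, 0, 5, 6, 2, 4, 7]


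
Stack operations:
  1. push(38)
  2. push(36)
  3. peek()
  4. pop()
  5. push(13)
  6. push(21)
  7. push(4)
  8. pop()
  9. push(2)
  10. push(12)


push(38) -> [38]
push(36) -> [38, 36]
peek()->36
pop()->36, [38]
push(13) -> [38, 13]
push(21) -> [38, 13, 21]
push(4) -> [38, 13, 21, 4]
pop()->4, [38, 13, 21]
push(2) -> [38, 13, 21, 2]
push(12) -> [38, 13, 21, 2, 12]

Final stack: [38, 13, 21, 2, 12]


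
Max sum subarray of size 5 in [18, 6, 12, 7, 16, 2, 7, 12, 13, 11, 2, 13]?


[0:5]: 59
[1:6]: 43
[2:7]: 44
[3:8]: 44
[4:9]: 50
[5:10]: 45
[6:11]: 45
[7:12]: 51

Max: 59 at [0:5]


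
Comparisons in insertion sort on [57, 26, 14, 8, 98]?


Algorithm: insertion sort
Input: [57, 26, 14, 8, 98]
Sorted: [8, 14, 26, 57, 98]

7


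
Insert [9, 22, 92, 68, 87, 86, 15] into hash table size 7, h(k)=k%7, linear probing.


Insert 9: h=2 -> slot 2
Insert 22: h=1 -> slot 1
Insert 92: h=1, 2 probes -> slot 3
Insert 68: h=5 -> slot 5
Insert 87: h=3, 1 probes -> slot 4
Insert 86: h=2, 4 probes -> slot 6
Insert 15: h=1, 6 probes -> slot 0

Table: [15, 22, 9, 92, 87, 68, 86]


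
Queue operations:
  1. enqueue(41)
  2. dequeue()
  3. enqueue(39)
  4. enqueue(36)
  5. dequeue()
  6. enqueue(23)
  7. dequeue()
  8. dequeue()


enqueue(41) -> [41]
dequeue()->41, []
enqueue(39) -> [39]
enqueue(36) -> [39, 36]
dequeue()->39, [36]
enqueue(23) -> [36, 23]
dequeue()->36, [23]
dequeue()->23, []

Final queue: []


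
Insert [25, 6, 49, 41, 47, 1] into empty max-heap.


Insert 25: [25]
Insert 6: [25, 6]
Insert 49: [49, 6, 25]
Insert 41: [49, 41, 25, 6]
Insert 47: [49, 47, 25, 6, 41]
Insert 1: [49, 47, 25, 6, 41, 1]

Final heap: [49, 47, 25, 6, 41, 1]


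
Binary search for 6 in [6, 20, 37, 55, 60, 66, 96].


Step 1: lo=0, hi=6, mid=3, val=55
Step 2: lo=0, hi=2, mid=1, val=20
Step 3: lo=0, hi=0, mid=0, val=6

Found at index 0


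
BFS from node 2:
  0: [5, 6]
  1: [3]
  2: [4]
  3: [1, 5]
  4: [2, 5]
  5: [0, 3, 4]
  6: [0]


Visit 2, enqueue [4]
Visit 4, enqueue [5]
Visit 5, enqueue [0, 3]
Visit 0, enqueue [6]
Visit 3, enqueue [1]
Visit 6, enqueue []
Visit 1, enqueue []

BFS order: [2, 4, 5, 0, 3, 6, 1]


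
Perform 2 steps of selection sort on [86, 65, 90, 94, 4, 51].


Initial: [86, 65, 90, 94, 4, 51]
Step 1: min=4 at 4
  Swap: [4, 65, 90, 94, 86, 51]
Step 2: min=51 at 5
  Swap: [4, 51, 90, 94, 86, 65]

After 2 steps: [4, 51, 90, 94, 86, 65]


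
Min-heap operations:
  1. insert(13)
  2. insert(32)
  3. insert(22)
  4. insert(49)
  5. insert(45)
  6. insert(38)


insert(13) -> [13]
insert(32) -> [13, 32]
insert(22) -> [13, 32, 22]
insert(49) -> [13, 32, 22, 49]
insert(45) -> [13, 32, 22, 49, 45]
insert(38) -> [13, 32, 22, 49, 45, 38]

Final heap: [13, 32, 22, 49, 45, 38]


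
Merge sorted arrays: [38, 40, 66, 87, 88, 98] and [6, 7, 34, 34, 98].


Take 6 from B
Take 7 from B
Take 34 from B
Take 34 from B
Take 38 from A
Take 40 from A
Take 66 from A
Take 87 from A
Take 88 from A
Take 98 from A

Merged: [6, 7, 34, 34, 38, 40, 66, 87, 88, 98, 98]


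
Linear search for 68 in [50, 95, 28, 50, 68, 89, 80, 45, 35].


i=0: 50!=68
i=1: 95!=68
i=2: 28!=68
i=3: 50!=68
i=4: 68==68 found!

Found at 4, 5 comps


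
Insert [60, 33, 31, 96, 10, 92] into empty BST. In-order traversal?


Insert 60: root
Insert 33: L from 60
Insert 31: L from 60 -> L from 33
Insert 96: R from 60
Insert 10: L from 60 -> L from 33 -> L from 31
Insert 92: R from 60 -> L from 96

In-order: [10, 31, 33, 60, 92, 96]


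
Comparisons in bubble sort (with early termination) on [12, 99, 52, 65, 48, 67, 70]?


Algorithm: bubble sort (with early termination)
Input: [12, 99, 52, 65, 48, 67, 70]
Sorted: [12, 48, 52, 65, 67, 70, 99]

18


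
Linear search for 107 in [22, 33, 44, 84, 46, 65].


i=0: 22!=107
i=1: 33!=107
i=2: 44!=107
i=3: 84!=107
i=4: 46!=107
i=5: 65!=107

Not found, 6 comps


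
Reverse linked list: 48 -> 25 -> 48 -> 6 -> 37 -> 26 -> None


Step 1: curr=48, set curr.next=prev(None) | reversed so far: 48
Step 2: curr=25, set curr.next=prev(48) | reversed so far: 25 -> 48
Step 3: curr=48, set curr.next=prev(25) | reversed so far: 48 -> 25 -> 48
Step 4: curr=6, set curr.next=prev(48) | reversed so far: 6 -> 48 -> 25 -> 48
Step 5: curr=37, set curr.next=prev(6) | reversed so far: 37 -> 6 -> 48 -> 25 -> 48
Step 6: curr=26, set curr.next=prev(37) | reversed so far: 26 -> 37 -> 6 -> 48 -> 25 -> 48

26 -> 37 -> 6 -> 48 -> 25 -> 48 -> None


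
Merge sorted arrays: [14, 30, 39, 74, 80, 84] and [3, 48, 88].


Take 3 from B
Take 14 from A
Take 30 from A
Take 39 from A
Take 48 from B
Take 74 from A
Take 80 from A
Take 84 from A

Merged: [3, 14, 30, 39, 48, 74, 80, 84, 88]


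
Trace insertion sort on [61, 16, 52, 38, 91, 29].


Initial: [61, 16, 52, 38, 91, 29]
Insert 16: [16, 61, 52, 38, 91, 29]
Insert 52: [16, 52, 61, 38, 91, 29]
Insert 38: [16, 38, 52, 61, 91, 29]
Insert 91: [16, 38, 52, 61, 91, 29]
Insert 29: [16, 29, 38, 52, 61, 91]

Sorted: [16, 29, 38, 52, 61, 91]


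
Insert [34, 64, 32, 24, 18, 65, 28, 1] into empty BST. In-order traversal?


Insert 34: root
Insert 64: R from 34
Insert 32: L from 34
Insert 24: L from 34 -> L from 32
Insert 18: L from 34 -> L from 32 -> L from 24
Insert 65: R from 34 -> R from 64
Insert 28: L from 34 -> L from 32 -> R from 24
Insert 1: L from 34 -> L from 32 -> L from 24 -> L from 18

In-order: [1, 18, 24, 28, 32, 34, 64, 65]


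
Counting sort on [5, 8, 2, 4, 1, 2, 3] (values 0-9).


Input: [5, 8, 2, 4, 1, 2, 3]
Counts: [0, 1, 2, 1, 1, 1, 0, 0, 1, 0]

Sorted: [1, 2, 2, 3, 4, 5, 8]


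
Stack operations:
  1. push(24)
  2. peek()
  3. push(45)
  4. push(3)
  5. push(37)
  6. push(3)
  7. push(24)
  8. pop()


push(24) -> [24]
peek()->24
push(45) -> [24, 45]
push(3) -> [24, 45, 3]
push(37) -> [24, 45, 3, 37]
push(3) -> [24, 45, 3, 37, 3]
push(24) -> [24, 45, 3, 37, 3, 24]
pop()->24, [24, 45, 3, 37, 3]

Final stack: [24, 45, 3, 37, 3]


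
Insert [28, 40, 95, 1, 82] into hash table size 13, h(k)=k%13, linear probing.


Insert 28: h=2 -> slot 2
Insert 40: h=1 -> slot 1
Insert 95: h=4 -> slot 4
Insert 1: h=1, 2 probes -> slot 3
Insert 82: h=4, 1 probes -> slot 5

Table: [None, 40, 28, 1, 95, 82, None, None, None, None, None, None, None]


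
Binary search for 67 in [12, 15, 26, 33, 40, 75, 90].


Step 1: lo=0, hi=6, mid=3, val=33
Step 2: lo=4, hi=6, mid=5, val=75
Step 3: lo=4, hi=4, mid=4, val=40

Not found


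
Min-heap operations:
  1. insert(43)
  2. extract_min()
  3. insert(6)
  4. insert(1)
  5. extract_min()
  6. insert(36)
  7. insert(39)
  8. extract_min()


insert(43) -> [43]
extract_min()->43, []
insert(6) -> [6]
insert(1) -> [1, 6]
extract_min()->1, [6]
insert(36) -> [6, 36]
insert(39) -> [6, 36, 39]
extract_min()->6, [36, 39]

Final heap: [36, 39]


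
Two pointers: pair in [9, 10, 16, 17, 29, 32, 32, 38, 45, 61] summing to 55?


lo=0(9)+hi=9(61)=70
lo=0(9)+hi=8(45)=54
lo=1(10)+hi=8(45)=55

Yes: 10+45=55


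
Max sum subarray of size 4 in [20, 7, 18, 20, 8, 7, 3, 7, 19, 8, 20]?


[0:4]: 65
[1:5]: 53
[2:6]: 53
[3:7]: 38
[4:8]: 25
[5:9]: 36
[6:10]: 37
[7:11]: 54

Max: 65 at [0:4]


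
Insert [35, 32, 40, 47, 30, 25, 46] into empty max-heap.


Insert 35: [35]
Insert 32: [35, 32]
Insert 40: [40, 32, 35]
Insert 47: [47, 40, 35, 32]
Insert 30: [47, 40, 35, 32, 30]
Insert 25: [47, 40, 35, 32, 30, 25]
Insert 46: [47, 40, 46, 32, 30, 25, 35]

Final heap: [47, 40, 46, 32, 30, 25, 35]


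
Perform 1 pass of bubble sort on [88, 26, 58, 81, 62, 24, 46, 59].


Initial: [88, 26, 58, 81, 62, 24, 46, 59]
Pass 1: [26, 58, 81, 62, 24, 46, 59, 88] (7 swaps)

After 1 pass: [26, 58, 81, 62, 24, 46, 59, 88]


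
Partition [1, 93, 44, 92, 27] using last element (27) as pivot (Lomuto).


Pivot: 27
  1 <= 27: advance i (no swap)
Place pivot at 1: [1, 27, 44, 92, 93]

Partitioned: [1, 27, 44, 92, 93]


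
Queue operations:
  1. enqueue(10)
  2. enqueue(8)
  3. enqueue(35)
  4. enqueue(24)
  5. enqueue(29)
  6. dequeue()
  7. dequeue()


enqueue(10) -> [10]
enqueue(8) -> [10, 8]
enqueue(35) -> [10, 8, 35]
enqueue(24) -> [10, 8, 35, 24]
enqueue(29) -> [10, 8, 35, 24, 29]
dequeue()->10, [8, 35, 24, 29]
dequeue()->8, [35, 24, 29]

Final queue: [35, 24, 29]


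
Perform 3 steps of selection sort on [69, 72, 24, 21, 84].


Initial: [69, 72, 24, 21, 84]
Step 1: min=21 at 3
  Swap: [21, 72, 24, 69, 84]
Step 2: min=24 at 2
  Swap: [21, 24, 72, 69, 84]
Step 3: min=69 at 3
  Swap: [21, 24, 69, 72, 84]

After 3 steps: [21, 24, 69, 72, 84]


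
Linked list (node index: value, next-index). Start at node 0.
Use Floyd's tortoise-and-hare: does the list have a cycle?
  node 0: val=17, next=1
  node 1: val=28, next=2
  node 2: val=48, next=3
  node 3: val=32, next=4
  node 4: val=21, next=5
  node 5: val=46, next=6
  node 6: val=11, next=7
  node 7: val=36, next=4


Floyd's tortoise (slow, +1) and hare (fast, +2):
  init: slow=0, fast=0
  step 1: slow=1, fast=2
  step 2: slow=2, fast=4
  step 3: slow=3, fast=6
  step 4: slow=4, fast=4
  slow == fast at node 4: cycle detected

Cycle: yes


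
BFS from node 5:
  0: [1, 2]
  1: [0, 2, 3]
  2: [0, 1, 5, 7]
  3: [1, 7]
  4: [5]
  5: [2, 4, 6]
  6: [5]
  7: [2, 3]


Visit 5, enqueue [2, 4, 6]
Visit 2, enqueue [0, 1, 7]
Visit 4, enqueue []
Visit 6, enqueue []
Visit 0, enqueue []
Visit 1, enqueue [3]
Visit 7, enqueue []
Visit 3, enqueue []

BFS order: [5, 2, 4, 6, 0, 1, 7, 3]


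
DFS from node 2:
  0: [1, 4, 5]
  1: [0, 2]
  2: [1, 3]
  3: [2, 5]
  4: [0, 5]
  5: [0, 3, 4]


Visit 2, push [3, 1]
Visit 1, push [0]
Visit 0, push [5, 4]
Visit 4, push [5]
Visit 5, push [3]
Visit 3, push []

DFS order: [2, 1, 0, 4, 5, 3]


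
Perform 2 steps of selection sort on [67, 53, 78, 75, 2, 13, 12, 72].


Initial: [67, 53, 78, 75, 2, 13, 12, 72]
Step 1: min=2 at 4
  Swap: [2, 53, 78, 75, 67, 13, 12, 72]
Step 2: min=12 at 6
  Swap: [2, 12, 78, 75, 67, 13, 53, 72]

After 2 steps: [2, 12, 78, 75, 67, 13, 53, 72]


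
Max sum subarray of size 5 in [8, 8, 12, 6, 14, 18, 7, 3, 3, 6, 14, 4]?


[0:5]: 48
[1:6]: 58
[2:7]: 57
[3:8]: 48
[4:9]: 45
[5:10]: 37
[6:11]: 33
[7:12]: 30

Max: 58 at [1:6]


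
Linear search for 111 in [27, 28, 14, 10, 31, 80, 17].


i=0: 27!=111
i=1: 28!=111
i=2: 14!=111
i=3: 10!=111
i=4: 31!=111
i=5: 80!=111
i=6: 17!=111

Not found, 7 comps


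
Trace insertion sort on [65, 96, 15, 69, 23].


Initial: [65, 96, 15, 69, 23]
Insert 96: [65, 96, 15, 69, 23]
Insert 15: [15, 65, 96, 69, 23]
Insert 69: [15, 65, 69, 96, 23]
Insert 23: [15, 23, 65, 69, 96]

Sorted: [15, 23, 65, 69, 96]


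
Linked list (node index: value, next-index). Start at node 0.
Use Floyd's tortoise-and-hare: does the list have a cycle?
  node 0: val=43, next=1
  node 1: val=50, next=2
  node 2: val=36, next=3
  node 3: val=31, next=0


Floyd's tortoise (slow, +1) and hare (fast, +2):
  init: slow=0, fast=0
  step 1: slow=1, fast=2
  step 2: slow=2, fast=0
  step 3: slow=3, fast=2
  step 4: slow=0, fast=0
  slow == fast at node 0: cycle detected

Cycle: yes


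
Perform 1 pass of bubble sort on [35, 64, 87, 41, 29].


Initial: [35, 64, 87, 41, 29]
Pass 1: [35, 64, 41, 29, 87] (2 swaps)

After 1 pass: [35, 64, 41, 29, 87]


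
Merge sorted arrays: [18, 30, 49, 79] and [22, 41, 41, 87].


Take 18 from A
Take 22 from B
Take 30 from A
Take 41 from B
Take 41 from B
Take 49 from A
Take 79 from A

Merged: [18, 22, 30, 41, 41, 49, 79, 87]


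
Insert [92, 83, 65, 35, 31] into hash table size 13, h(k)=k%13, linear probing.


Insert 92: h=1 -> slot 1
Insert 83: h=5 -> slot 5
Insert 65: h=0 -> slot 0
Insert 35: h=9 -> slot 9
Insert 31: h=5, 1 probes -> slot 6

Table: [65, 92, None, None, None, 83, 31, None, None, 35, None, None, None]


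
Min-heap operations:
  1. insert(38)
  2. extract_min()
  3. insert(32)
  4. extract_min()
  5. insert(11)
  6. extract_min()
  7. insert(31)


insert(38) -> [38]
extract_min()->38, []
insert(32) -> [32]
extract_min()->32, []
insert(11) -> [11]
extract_min()->11, []
insert(31) -> [31]

Final heap: [31]


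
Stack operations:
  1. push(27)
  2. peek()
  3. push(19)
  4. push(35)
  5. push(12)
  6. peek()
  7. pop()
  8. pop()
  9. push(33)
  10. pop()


push(27) -> [27]
peek()->27
push(19) -> [27, 19]
push(35) -> [27, 19, 35]
push(12) -> [27, 19, 35, 12]
peek()->12
pop()->12, [27, 19, 35]
pop()->35, [27, 19]
push(33) -> [27, 19, 33]
pop()->33, [27, 19]

Final stack: [27, 19]


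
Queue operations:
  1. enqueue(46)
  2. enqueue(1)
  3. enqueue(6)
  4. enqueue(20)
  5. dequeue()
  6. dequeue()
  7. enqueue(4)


enqueue(46) -> [46]
enqueue(1) -> [46, 1]
enqueue(6) -> [46, 1, 6]
enqueue(20) -> [46, 1, 6, 20]
dequeue()->46, [1, 6, 20]
dequeue()->1, [6, 20]
enqueue(4) -> [6, 20, 4]

Final queue: [6, 20, 4]


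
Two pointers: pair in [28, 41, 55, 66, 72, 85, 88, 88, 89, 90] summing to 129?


lo=0(28)+hi=9(90)=118
lo=1(41)+hi=9(90)=131
lo=1(41)+hi=8(89)=130
lo=1(41)+hi=7(88)=129

Yes: 41+88=129


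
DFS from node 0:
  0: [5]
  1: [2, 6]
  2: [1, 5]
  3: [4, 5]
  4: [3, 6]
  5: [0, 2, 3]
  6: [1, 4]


Visit 0, push [5]
Visit 5, push [3, 2]
Visit 2, push [1]
Visit 1, push [6]
Visit 6, push [4]
Visit 4, push [3]
Visit 3, push []

DFS order: [0, 5, 2, 1, 6, 4, 3]


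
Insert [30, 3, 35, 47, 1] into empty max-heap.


Insert 30: [30]
Insert 3: [30, 3]
Insert 35: [35, 3, 30]
Insert 47: [47, 35, 30, 3]
Insert 1: [47, 35, 30, 3, 1]

Final heap: [47, 35, 30, 3, 1]


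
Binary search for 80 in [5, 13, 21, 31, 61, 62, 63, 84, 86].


Step 1: lo=0, hi=8, mid=4, val=61
Step 2: lo=5, hi=8, mid=6, val=63
Step 3: lo=7, hi=8, mid=7, val=84

Not found


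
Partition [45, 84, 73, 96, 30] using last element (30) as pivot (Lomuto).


Pivot: 30
Place pivot at 0: [30, 84, 73, 96, 45]

Partitioned: [30, 84, 73, 96, 45]


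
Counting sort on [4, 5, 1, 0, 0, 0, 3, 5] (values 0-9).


Input: [4, 5, 1, 0, 0, 0, 3, 5]
Counts: [3, 1, 0, 1, 1, 2, 0, 0, 0, 0]

Sorted: [0, 0, 0, 1, 3, 4, 5, 5]


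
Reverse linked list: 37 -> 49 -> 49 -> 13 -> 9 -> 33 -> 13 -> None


Step 1: curr=37, set curr.next=prev(None) | reversed so far: 37
Step 2: curr=49, set curr.next=prev(37) | reversed so far: 49 -> 37
Step 3: curr=49, set curr.next=prev(49) | reversed so far: 49 -> 49 -> 37
Step 4: curr=13, set curr.next=prev(49) | reversed so far: 13 -> 49 -> 49 -> 37
Step 5: curr=9, set curr.next=prev(13) | reversed so far: 9 -> 13 -> 49 -> 49 -> 37
Step 6: curr=33, set curr.next=prev(9) | reversed so far: 33 -> 9 -> 13 -> 49 -> 49 -> 37
Step 7: curr=13, set curr.next=prev(33) | reversed so far: 13 -> 33 -> 9 -> 13 -> 49 -> 49 -> 37

13 -> 33 -> 9 -> 13 -> 49 -> 49 -> 37 -> None


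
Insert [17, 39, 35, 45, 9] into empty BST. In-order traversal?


Insert 17: root
Insert 39: R from 17
Insert 35: R from 17 -> L from 39
Insert 45: R from 17 -> R from 39
Insert 9: L from 17

In-order: [9, 17, 35, 39, 45]


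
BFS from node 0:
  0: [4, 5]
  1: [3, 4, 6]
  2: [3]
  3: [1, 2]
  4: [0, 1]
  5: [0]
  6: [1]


Visit 0, enqueue [4, 5]
Visit 4, enqueue [1]
Visit 5, enqueue []
Visit 1, enqueue [3, 6]
Visit 3, enqueue [2]
Visit 6, enqueue []
Visit 2, enqueue []

BFS order: [0, 4, 5, 1, 3, 6, 2]


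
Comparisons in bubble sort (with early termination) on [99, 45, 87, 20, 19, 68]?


Algorithm: bubble sort (with early termination)
Input: [99, 45, 87, 20, 19, 68]
Sorted: [19, 20, 45, 68, 87, 99]

15


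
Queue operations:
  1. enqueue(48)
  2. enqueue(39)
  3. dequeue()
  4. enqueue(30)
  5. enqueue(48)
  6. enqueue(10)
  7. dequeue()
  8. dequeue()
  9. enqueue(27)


enqueue(48) -> [48]
enqueue(39) -> [48, 39]
dequeue()->48, [39]
enqueue(30) -> [39, 30]
enqueue(48) -> [39, 30, 48]
enqueue(10) -> [39, 30, 48, 10]
dequeue()->39, [30, 48, 10]
dequeue()->30, [48, 10]
enqueue(27) -> [48, 10, 27]

Final queue: [48, 10, 27]


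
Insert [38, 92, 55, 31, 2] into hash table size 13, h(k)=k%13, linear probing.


Insert 38: h=12 -> slot 12
Insert 92: h=1 -> slot 1
Insert 55: h=3 -> slot 3
Insert 31: h=5 -> slot 5
Insert 2: h=2 -> slot 2

Table: [None, 92, 2, 55, None, 31, None, None, None, None, None, None, 38]
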